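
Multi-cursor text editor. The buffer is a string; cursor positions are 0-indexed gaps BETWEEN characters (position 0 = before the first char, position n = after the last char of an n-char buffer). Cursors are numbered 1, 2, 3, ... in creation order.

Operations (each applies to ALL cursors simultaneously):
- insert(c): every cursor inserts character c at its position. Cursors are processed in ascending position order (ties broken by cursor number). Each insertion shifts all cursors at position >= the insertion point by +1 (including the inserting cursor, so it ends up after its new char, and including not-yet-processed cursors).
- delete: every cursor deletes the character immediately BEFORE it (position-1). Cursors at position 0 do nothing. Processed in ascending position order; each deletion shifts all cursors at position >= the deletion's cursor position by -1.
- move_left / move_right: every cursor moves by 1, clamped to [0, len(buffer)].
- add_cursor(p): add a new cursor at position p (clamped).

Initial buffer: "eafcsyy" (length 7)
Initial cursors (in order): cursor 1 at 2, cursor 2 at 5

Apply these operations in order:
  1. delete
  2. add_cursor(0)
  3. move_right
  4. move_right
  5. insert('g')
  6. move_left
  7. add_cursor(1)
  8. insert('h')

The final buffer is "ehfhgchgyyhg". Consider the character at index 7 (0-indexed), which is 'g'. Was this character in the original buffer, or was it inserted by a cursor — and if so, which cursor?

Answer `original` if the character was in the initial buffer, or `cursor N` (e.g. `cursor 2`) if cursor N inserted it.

After op 1 (delete): buffer="efcyy" (len 5), cursors c1@1 c2@3, authorship .....
After op 2 (add_cursor(0)): buffer="efcyy" (len 5), cursors c3@0 c1@1 c2@3, authorship .....
After op 3 (move_right): buffer="efcyy" (len 5), cursors c3@1 c1@2 c2@4, authorship .....
After op 4 (move_right): buffer="efcyy" (len 5), cursors c3@2 c1@3 c2@5, authorship .....
After op 5 (insert('g')): buffer="efgcgyyg" (len 8), cursors c3@3 c1@5 c2@8, authorship ..3.1..2
After op 6 (move_left): buffer="efgcgyyg" (len 8), cursors c3@2 c1@4 c2@7, authorship ..3.1..2
After op 7 (add_cursor(1)): buffer="efgcgyyg" (len 8), cursors c4@1 c3@2 c1@4 c2@7, authorship ..3.1..2
After op 8 (insert('h')): buffer="ehfhgchgyyhg" (len 12), cursors c4@2 c3@4 c1@7 c2@11, authorship .4.33.11..22
Authorship (.=original, N=cursor N): . 4 . 3 3 . 1 1 . . 2 2
Index 7: author = 1

Answer: cursor 1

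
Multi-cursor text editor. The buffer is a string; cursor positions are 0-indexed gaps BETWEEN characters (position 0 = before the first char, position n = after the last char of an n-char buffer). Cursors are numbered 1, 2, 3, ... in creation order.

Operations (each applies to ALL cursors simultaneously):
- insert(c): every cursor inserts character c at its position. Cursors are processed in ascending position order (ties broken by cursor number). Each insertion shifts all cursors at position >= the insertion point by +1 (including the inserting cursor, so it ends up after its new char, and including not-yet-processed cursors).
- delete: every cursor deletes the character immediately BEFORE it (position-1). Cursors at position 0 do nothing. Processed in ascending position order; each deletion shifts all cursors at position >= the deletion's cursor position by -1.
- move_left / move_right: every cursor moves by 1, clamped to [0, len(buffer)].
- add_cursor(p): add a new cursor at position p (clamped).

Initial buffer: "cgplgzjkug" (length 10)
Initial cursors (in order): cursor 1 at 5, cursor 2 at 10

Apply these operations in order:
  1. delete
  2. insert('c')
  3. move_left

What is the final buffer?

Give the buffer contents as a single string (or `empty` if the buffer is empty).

After op 1 (delete): buffer="cgplzjku" (len 8), cursors c1@4 c2@8, authorship ........
After op 2 (insert('c')): buffer="cgplczjkuc" (len 10), cursors c1@5 c2@10, authorship ....1....2
After op 3 (move_left): buffer="cgplczjkuc" (len 10), cursors c1@4 c2@9, authorship ....1....2

Answer: cgplczjkuc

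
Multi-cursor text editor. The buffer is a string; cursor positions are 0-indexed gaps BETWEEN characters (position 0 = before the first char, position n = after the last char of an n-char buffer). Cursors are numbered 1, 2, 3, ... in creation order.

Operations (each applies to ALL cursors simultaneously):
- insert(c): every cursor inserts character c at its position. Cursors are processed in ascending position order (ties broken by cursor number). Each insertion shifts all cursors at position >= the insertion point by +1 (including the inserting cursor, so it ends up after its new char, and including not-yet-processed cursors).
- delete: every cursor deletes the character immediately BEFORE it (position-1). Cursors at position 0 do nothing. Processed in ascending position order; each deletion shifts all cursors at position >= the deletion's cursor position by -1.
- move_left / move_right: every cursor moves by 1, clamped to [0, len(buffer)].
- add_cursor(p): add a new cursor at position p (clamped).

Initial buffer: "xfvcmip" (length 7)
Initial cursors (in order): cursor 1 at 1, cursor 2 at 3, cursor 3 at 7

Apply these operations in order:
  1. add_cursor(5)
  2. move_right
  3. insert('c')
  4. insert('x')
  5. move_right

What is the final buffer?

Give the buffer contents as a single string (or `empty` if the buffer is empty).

After op 1 (add_cursor(5)): buffer="xfvcmip" (len 7), cursors c1@1 c2@3 c4@5 c3@7, authorship .......
After op 2 (move_right): buffer="xfvcmip" (len 7), cursors c1@2 c2@4 c4@6 c3@7, authorship .......
After op 3 (insert('c')): buffer="xfcvccmicpc" (len 11), cursors c1@3 c2@6 c4@9 c3@11, authorship ..1..2..4.3
After op 4 (insert('x')): buffer="xfcxvccxmicxpcx" (len 15), cursors c1@4 c2@8 c4@12 c3@15, authorship ..11..22..44.33
After op 5 (move_right): buffer="xfcxvccxmicxpcx" (len 15), cursors c1@5 c2@9 c4@13 c3@15, authorship ..11..22..44.33

Answer: xfcxvccxmicxpcx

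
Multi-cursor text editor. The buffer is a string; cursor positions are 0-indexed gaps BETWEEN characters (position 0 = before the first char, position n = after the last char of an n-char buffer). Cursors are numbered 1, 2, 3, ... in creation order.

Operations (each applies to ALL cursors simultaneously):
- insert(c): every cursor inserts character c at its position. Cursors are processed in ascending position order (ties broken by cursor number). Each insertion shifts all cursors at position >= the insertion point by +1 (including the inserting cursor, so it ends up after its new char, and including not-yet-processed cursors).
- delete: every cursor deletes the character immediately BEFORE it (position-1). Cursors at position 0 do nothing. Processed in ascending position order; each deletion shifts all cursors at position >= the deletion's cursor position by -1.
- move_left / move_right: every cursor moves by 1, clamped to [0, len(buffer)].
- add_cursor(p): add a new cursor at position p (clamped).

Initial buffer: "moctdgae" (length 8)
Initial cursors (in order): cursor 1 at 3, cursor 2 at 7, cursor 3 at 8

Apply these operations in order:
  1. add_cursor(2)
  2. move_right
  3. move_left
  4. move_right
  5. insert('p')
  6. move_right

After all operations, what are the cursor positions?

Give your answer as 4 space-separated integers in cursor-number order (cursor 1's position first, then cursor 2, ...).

After op 1 (add_cursor(2)): buffer="moctdgae" (len 8), cursors c4@2 c1@3 c2@7 c3@8, authorship ........
After op 2 (move_right): buffer="moctdgae" (len 8), cursors c4@3 c1@4 c2@8 c3@8, authorship ........
After op 3 (move_left): buffer="moctdgae" (len 8), cursors c4@2 c1@3 c2@7 c3@7, authorship ........
After op 4 (move_right): buffer="moctdgae" (len 8), cursors c4@3 c1@4 c2@8 c3@8, authorship ........
After op 5 (insert('p')): buffer="mocptpdgaepp" (len 12), cursors c4@4 c1@6 c2@12 c3@12, authorship ...4.1....23
After op 6 (move_right): buffer="mocptpdgaepp" (len 12), cursors c4@5 c1@7 c2@12 c3@12, authorship ...4.1....23

Answer: 7 12 12 5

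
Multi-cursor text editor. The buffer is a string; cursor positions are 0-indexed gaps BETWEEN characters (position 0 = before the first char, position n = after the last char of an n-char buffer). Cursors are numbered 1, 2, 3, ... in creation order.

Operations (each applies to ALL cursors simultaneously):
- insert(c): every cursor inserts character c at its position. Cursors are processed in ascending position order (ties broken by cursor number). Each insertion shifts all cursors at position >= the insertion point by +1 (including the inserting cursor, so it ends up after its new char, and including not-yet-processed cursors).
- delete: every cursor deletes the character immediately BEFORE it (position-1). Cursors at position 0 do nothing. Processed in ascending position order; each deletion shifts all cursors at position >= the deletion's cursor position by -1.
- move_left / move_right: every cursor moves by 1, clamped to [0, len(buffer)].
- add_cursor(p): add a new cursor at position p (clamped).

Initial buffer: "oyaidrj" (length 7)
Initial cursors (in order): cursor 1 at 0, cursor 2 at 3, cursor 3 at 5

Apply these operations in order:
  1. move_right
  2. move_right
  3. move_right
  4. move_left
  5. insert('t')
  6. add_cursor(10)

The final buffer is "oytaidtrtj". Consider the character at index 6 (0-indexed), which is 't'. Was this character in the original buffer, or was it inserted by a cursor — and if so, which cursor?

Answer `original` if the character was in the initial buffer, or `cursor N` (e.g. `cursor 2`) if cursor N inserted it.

Answer: cursor 2

Derivation:
After op 1 (move_right): buffer="oyaidrj" (len 7), cursors c1@1 c2@4 c3@6, authorship .......
After op 2 (move_right): buffer="oyaidrj" (len 7), cursors c1@2 c2@5 c3@7, authorship .......
After op 3 (move_right): buffer="oyaidrj" (len 7), cursors c1@3 c2@6 c3@7, authorship .......
After op 4 (move_left): buffer="oyaidrj" (len 7), cursors c1@2 c2@5 c3@6, authorship .......
After op 5 (insert('t')): buffer="oytaidtrtj" (len 10), cursors c1@3 c2@7 c3@9, authorship ..1...2.3.
After op 6 (add_cursor(10)): buffer="oytaidtrtj" (len 10), cursors c1@3 c2@7 c3@9 c4@10, authorship ..1...2.3.
Authorship (.=original, N=cursor N): . . 1 . . . 2 . 3 .
Index 6: author = 2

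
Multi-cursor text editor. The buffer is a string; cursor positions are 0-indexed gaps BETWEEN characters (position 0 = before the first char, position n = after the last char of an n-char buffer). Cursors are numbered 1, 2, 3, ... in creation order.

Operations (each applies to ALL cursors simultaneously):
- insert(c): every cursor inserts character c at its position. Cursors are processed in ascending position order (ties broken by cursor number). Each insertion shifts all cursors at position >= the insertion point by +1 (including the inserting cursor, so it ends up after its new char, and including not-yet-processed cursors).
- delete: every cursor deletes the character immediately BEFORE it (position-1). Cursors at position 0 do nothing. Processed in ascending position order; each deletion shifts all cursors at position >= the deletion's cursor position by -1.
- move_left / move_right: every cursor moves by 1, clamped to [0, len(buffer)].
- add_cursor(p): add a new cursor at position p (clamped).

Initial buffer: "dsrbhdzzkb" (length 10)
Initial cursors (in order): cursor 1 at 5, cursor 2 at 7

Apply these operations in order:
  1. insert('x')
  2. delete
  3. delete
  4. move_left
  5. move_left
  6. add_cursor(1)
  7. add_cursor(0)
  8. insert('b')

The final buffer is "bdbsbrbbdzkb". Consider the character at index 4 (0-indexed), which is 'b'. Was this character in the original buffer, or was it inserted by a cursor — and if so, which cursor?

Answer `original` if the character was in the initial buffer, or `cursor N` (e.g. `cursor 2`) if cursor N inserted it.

After op 1 (insert('x')): buffer="dsrbhxdzxzkb" (len 12), cursors c1@6 c2@9, authorship .....1..2...
After op 2 (delete): buffer="dsrbhdzzkb" (len 10), cursors c1@5 c2@7, authorship ..........
After op 3 (delete): buffer="dsrbdzkb" (len 8), cursors c1@4 c2@5, authorship ........
After op 4 (move_left): buffer="dsrbdzkb" (len 8), cursors c1@3 c2@4, authorship ........
After op 5 (move_left): buffer="dsrbdzkb" (len 8), cursors c1@2 c2@3, authorship ........
After op 6 (add_cursor(1)): buffer="dsrbdzkb" (len 8), cursors c3@1 c1@2 c2@3, authorship ........
After op 7 (add_cursor(0)): buffer="dsrbdzkb" (len 8), cursors c4@0 c3@1 c1@2 c2@3, authorship ........
After op 8 (insert('b')): buffer="bdbsbrbbdzkb" (len 12), cursors c4@1 c3@3 c1@5 c2@7, authorship 4.3.1.2.....
Authorship (.=original, N=cursor N): 4 . 3 . 1 . 2 . . . . .
Index 4: author = 1

Answer: cursor 1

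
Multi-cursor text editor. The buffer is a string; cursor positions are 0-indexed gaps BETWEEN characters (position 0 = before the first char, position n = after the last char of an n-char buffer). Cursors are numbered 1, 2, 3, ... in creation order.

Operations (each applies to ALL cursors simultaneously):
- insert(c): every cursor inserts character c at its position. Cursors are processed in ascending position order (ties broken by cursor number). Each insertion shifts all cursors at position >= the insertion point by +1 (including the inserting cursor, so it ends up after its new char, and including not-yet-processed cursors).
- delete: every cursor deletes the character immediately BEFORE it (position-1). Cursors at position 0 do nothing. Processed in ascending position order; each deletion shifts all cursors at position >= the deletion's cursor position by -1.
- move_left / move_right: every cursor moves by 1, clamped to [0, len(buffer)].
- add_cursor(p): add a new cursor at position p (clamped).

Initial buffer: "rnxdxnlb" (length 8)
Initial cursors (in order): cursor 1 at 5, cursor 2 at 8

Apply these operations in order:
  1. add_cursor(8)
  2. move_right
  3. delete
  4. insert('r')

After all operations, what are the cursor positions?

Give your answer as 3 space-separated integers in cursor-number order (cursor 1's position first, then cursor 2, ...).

Answer: 8 8 8

Derivation:
After op 1 (add_cursor(8)): buffer="rnxdxnlb" (len 8), cursors c1@5 c2@8 c3@8, authorship ........
After op 2 (move_right): buffer="rnxdxnlb" (len 8), cursors c1@6 c2@8 c3@8, authorship ........
After op 3 (delete): buffer="rnxdx" (len 5), cursors c1@5 c2@5 c3@5, authorship .....
After op 4 (insert('r')): buffer="rnxdxrrr" (len 8), cursors c1@8 c2@8 c3@8, authorship .....123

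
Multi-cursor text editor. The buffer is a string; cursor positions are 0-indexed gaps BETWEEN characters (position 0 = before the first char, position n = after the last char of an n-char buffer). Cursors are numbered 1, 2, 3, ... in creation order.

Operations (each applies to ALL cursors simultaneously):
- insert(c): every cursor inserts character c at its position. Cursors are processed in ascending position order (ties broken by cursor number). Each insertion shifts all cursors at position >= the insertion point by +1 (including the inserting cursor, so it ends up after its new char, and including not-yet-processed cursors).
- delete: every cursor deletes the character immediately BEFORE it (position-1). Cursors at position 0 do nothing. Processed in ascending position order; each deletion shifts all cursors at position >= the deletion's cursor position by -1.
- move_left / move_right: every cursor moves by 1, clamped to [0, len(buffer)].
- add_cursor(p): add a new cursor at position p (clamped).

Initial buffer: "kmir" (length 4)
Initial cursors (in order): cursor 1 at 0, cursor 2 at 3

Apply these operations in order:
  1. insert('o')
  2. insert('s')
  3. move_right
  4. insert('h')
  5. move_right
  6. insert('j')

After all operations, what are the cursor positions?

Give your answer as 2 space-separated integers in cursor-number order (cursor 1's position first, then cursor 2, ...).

After op 1 (insert('o')): buffer="okmior" (len 6), cursors c1@1 c2@5, authorship 1...2.
After op 2 (insert('s')): buffer="oskmiosr" (len 8), cursors c1@2 c2@7, authorship 11...22.
After op 3 (move_right): buffer="oskmiosr" (len 8), cursors c1@3 c2@8, authorship 11...22.
After op 4 (insert('h')): buffer="oskhmiosrh" (len 10), cursors c1@4 c2@10, authorship 11.1..22.2
After op 5 (move_right): buffer="oskhmiosrh" (len 10), cursors c1@5 c2@10, authorship 11.1..22.2
After op 6 (insert('j')): buffer="oskhmjiosrhj" (len 12), cursors c1@6 c2@12, authorship 11.1.1.22.22

Answer: 6 12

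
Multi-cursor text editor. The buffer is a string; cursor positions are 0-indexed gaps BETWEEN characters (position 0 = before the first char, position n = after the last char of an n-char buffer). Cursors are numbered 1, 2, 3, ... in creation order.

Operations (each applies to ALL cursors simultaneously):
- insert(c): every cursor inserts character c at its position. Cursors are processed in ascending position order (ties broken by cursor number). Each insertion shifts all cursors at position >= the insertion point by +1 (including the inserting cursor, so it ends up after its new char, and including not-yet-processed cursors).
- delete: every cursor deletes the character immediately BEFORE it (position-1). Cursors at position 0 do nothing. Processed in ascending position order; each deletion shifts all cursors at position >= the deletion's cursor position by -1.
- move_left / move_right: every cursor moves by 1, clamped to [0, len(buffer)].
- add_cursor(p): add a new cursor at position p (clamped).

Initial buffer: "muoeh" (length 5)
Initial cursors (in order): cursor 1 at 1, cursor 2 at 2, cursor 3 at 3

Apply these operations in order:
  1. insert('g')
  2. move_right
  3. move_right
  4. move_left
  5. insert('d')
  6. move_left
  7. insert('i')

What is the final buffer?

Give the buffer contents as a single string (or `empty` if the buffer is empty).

Answer: mguidgoidgeidh

Derivation:
After op 1 (insert('g')): buffer="mgugogeh" (len 8), cursors c1@2 c2@4 c3@6, authorship .1.2.3..
After op 2 (move_right): buffer="mgugogeh" (len 8), cursors c1@3 c2@5 c3@7, authorship .1.2.3..
After op 3 (move_right): buffer="mgugogeh" (len 8), cursors c1@4 c2@6 c3@8, authorship .1.2.3..
After op 4 (move_left): buffer="mgugogeh" (len 8), cursors c1@3 c2@5 c3@7, authorship .1.2.3..
After op 5 (insert('d')): buffer="mgudgodgedh" (len 11), cursors c1@4 c2@7 c3@10, authorship .1.12.23.3.
After op 6 (move_left): buffer="mgudgodgedh" (len 11), cursors c1@3 c2@6 c3@9, authorship .1.12.23.3.
After op 7 (insert('i')): buffer="mguidgoidgeidh" (len 14), cursors c1@4 c2@8 c3@12, authorship .1.112.223.33.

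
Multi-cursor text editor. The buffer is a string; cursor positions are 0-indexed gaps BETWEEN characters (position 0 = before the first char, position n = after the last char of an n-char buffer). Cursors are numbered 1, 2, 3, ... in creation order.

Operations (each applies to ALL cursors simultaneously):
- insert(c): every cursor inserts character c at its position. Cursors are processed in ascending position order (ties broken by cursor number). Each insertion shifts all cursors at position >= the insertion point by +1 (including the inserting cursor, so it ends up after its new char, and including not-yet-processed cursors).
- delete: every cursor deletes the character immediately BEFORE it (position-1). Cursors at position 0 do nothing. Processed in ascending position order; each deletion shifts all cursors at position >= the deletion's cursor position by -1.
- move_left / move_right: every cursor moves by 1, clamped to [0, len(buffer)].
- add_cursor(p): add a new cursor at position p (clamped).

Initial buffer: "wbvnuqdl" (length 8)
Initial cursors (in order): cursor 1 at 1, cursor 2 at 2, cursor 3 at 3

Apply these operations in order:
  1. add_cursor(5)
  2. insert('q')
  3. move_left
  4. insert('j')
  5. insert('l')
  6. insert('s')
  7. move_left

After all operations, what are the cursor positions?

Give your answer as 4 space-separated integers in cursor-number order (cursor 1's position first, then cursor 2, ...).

After op 1 (add_cursor(5)): buffer="wbvnuqdl" (len 8), cursors c1@1 c2@2 c3@3 c4@5, authorship ........
After op 2 (insert('q')): buffer="wqbqvqnuqqdl" (len 12), cursors c1@2 c2@4 c3@6 c4@9, authorship .1.2.3..4...
After op 3 (move_left): buffer="wqbqvqnuqqdl" (len 12), cursors c1@1 c2@3 c3@5 c4@8, authorship .1.2.3..4...
After op 4 (insert('j')): buffer="wjqbjqvjqnujqqdl" (len 16), cursors c1@2 c2@5 c3@8 c4@12, authorship .11.22.33..44...
After op 5 (insert('l')): buffer="wjlqbjlqvjlqnujlqqdl" (len 20), cursors c1@3 c2@7 c3@11 c4@16, authorship .111.222.333..444...
After op 6 (insert('s')): buffer="wjlsqbjlsqvjlsqnujlsqqdl" (len 24), cursors c1@4 c2@9 c3@14 c4@20, authorship .1111.2222.3333..4444...
After op 7 (move_left): buffer="wjlsqbjlsqvjlsqnujlsqqdl" (len 24), cursors c1@3 c2@8 c3@13 c4@19, authorship .1111.2222.3333..4444...

Answer: 3 8 13 19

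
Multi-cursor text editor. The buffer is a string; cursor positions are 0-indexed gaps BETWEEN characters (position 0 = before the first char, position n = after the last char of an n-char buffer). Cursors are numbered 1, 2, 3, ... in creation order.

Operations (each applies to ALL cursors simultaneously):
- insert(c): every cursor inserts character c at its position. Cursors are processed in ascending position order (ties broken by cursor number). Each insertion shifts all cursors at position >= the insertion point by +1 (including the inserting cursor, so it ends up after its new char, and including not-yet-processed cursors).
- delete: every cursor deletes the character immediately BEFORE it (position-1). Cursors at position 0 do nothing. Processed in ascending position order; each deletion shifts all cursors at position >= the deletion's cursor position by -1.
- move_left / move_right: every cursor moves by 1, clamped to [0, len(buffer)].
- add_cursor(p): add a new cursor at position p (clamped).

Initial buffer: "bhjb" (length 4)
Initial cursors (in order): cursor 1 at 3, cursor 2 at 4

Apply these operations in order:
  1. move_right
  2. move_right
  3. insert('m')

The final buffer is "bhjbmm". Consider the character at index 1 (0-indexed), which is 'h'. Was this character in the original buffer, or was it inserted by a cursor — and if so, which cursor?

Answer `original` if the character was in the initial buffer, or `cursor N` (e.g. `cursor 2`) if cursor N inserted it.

After op 1 (move_right): buffer="bhjb" (len 4), cursors c1@4 c2@4, authorship ....
After op 2 (move_right): buffer="bhjb" (len 4), cursors c1@4 c2@4, authorship ....
After op 3 (insert('m')): buffer="bhjbmm" (len 6), cursors c1@6 c2@6, authorship ....12
Authorship (.=original, N=cursor N): . . . . 1 2
Index 1: author = original

Answer: original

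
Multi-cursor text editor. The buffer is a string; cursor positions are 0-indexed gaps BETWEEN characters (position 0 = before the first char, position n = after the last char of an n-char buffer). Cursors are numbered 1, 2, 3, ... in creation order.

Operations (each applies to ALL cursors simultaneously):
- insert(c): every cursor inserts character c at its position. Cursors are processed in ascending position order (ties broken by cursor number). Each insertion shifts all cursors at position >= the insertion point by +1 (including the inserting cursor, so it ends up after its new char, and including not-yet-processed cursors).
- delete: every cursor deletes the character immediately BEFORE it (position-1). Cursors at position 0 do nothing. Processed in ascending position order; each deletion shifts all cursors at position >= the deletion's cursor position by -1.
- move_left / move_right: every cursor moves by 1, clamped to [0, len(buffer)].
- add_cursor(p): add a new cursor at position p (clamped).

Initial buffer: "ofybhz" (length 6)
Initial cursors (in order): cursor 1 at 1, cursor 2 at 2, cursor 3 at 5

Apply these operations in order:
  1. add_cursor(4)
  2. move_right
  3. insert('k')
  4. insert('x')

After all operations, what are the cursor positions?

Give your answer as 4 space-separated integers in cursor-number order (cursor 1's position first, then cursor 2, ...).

After op 1 (add_cursor(4)): buffer="ofybhz" (len 6), cursors c1@1 c2@2 c4@4 c3@5, authorship ......
After op 2 (move_right): buffer="ofybhz" (len 6), cursors c1@2 c2@3 c4@5 c3@6, authorship ......
After op 3 (insert('k')): buffer="ofkykbhkzk" (len 10), cursors c1@3 c2@5 c4@8 c3@10, authorship ..1.2..4.3
After op 4 (insert('x')): buffer="ofkxykxbhkxzkx" (len 14), cursors c1@4 c2@7 c4@11 c3@14, authorship ..11.22..44.33

Answer: 4 7 14 11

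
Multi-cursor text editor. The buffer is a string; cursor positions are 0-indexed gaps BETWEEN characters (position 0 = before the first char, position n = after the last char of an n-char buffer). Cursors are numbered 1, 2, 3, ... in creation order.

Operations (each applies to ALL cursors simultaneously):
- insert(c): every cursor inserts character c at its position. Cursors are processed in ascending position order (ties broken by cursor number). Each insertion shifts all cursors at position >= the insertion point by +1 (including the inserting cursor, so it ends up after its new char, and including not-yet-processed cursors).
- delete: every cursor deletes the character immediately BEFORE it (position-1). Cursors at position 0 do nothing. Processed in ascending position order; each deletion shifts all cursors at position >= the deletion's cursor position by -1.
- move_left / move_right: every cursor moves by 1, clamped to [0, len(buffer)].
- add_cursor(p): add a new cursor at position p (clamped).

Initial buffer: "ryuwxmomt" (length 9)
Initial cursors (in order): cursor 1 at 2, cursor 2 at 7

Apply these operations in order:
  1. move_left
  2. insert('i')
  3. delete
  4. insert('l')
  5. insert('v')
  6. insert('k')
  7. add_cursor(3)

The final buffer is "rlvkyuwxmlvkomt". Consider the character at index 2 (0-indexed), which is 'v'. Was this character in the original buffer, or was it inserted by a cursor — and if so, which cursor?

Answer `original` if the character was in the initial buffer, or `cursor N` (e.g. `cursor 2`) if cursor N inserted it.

Answer: cursor 1

Derivation:
After op 1 (move_left): buffer="ryuwxmomt" (len 9), cursors c1@1 c2@6, authorship .........
After op 2 (insert('i')): buffer="riyuwxmiomt" (len 11), cursors c1@2 c2@8, authorship .1.....2...
After op 3 (delete): buffer="ryuwxmomt" (len 9), cursors c1@1 c2@6, authorship .........
After op 4 (insert('l')): buffer="rlyuwxmlomt" (len 11), cursors c1@2 c2@8, authorship .1.....2...
After op 5 (insert('v')): buffer="rlvyuwxmlvomt" (len 13), cursors c1@3 c2@10, authorship .11.....22...
After op 6 (insert('k')): buffer="rlvkyuwxmlvkomt" (len 15), cursors c1@4 c2@12, authorship .111.....222...
After op 7 (add_cursor(3)): buffer="rlvkyuwxmlvkomt" (len 15), cursors c3@3 c1@4 c2@12, authorship .111.....222...
Authorship (.=original, N=cursor N): . 1 1 1 . . . . . 2 2 2 . . .
Index 2: author = 1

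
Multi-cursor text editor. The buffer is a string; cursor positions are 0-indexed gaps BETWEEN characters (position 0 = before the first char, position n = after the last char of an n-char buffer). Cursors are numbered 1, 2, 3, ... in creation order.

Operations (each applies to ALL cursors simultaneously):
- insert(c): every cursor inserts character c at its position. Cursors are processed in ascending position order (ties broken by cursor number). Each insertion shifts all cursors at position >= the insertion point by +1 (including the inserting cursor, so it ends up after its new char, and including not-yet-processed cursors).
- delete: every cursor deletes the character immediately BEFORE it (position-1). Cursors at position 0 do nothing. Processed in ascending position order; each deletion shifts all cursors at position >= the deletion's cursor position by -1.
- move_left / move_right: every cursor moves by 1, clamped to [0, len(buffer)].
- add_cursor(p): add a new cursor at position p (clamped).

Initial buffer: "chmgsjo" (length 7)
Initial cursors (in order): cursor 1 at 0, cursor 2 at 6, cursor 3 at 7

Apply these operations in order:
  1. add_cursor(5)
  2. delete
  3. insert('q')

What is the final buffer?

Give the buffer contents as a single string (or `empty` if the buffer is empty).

After op 1 (add_cursor(5)): buffer="chmgsjo" (len 7), cursors c1@0 c4@5 c2@6 c3@7, authorship .......
After op 2 (delete): buffer="chmg" (len 4), cursors c1@0 c2@4 c3@4 c4@4, authorship ....
After op 3 (insert('q')): buffer="qchmgqqq" (len 8), cursors c1@1 c2@8 c3@8 c4@8, authorship 1....234

Answer: qchmgqqq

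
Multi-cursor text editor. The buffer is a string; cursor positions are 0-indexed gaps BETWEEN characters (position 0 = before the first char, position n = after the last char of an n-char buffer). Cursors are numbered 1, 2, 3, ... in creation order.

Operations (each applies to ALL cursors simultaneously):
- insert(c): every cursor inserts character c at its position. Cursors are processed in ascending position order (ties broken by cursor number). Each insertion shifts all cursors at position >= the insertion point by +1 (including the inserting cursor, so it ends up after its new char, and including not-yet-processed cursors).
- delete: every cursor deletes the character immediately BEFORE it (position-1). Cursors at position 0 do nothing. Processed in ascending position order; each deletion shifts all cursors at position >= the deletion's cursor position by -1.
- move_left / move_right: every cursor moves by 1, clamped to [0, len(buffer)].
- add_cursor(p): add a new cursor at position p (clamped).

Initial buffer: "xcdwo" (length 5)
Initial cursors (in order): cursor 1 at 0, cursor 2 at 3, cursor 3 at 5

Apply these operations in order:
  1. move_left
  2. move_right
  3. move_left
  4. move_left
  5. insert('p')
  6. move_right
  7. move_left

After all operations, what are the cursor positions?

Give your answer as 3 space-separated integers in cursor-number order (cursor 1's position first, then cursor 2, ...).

After op 1 (move_left): buffer="xcdwo" (len 5), cursors c1@0 c2@2 c3@4, authorship .....
After op 2 (move_right): buffer="xcdwo" (len 5), cursors c1@1 c2@3 c3@5, authorship .....
After op 3 (move_left): buffer="xcdwo" (len 5), cursors c1@0 c2@2 c3@4, authorship .....
After op 4 (move_left): buffer="xcdwo" (len 5), cursors c1@0 c2@1 c3@3, authorship .....
After op 5 (insert('p')): buffer="pxpcdpwo" (len 8), cursors c1@1 c2@3 c3@6, authorship 1.2..3..
After op 6 (move_right): buffer="pxpcdpwo" (len 8), cursors c1@2 c2@4 c3@7, authorship 1.2..3..
After op 7 (move_left): buffer="pxpcdpwo" (len 8), cursors c1@1 c2@3 c3@6, authorship 1.2..3..

Answer: 1 3 6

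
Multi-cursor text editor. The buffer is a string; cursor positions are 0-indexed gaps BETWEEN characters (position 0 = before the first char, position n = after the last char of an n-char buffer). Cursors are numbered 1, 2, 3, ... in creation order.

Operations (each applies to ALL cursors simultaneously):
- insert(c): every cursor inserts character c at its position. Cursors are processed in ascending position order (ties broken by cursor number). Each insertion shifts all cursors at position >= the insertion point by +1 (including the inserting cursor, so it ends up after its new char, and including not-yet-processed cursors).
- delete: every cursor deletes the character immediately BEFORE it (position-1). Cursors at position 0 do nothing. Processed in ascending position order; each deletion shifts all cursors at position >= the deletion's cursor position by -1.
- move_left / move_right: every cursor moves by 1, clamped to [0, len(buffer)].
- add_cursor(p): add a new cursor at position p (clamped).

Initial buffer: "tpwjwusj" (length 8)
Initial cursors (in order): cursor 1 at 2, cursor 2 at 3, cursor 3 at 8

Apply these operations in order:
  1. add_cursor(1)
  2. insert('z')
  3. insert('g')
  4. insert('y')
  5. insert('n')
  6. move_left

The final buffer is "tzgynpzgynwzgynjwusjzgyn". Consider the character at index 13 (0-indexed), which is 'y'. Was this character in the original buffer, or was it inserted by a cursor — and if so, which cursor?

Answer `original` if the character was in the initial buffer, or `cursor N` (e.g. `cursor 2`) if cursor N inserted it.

Answer: cursor 2

Derivation:
After op 1 (add_cursor(1)): buffer="tpwjwusj" (len 8), cursors c4@1 c1@2 c2@3 c3@8, authorship ........
After op 2 (insert('z')): buffer="tzpzwzjwusjz" (len 12), cursors c4@2 c1@4 c2@6 c3@12, authorship .4.1.2.....3
After op 3 (insert('g')): buffer="tzgpzgwzgjwusjzg" (len 16), cursors c4@3 c1@6 c2@9 c3@16, authorship .44.11.22.....33
After op 4 (insert('y')): buffer="tzgypzgywzgyjwusjzgy" (len 20), cursors c4@4 c1@8 c2@12 c3@20, authorship .444.111.222.....333
After op 5 (insert('n')): buffer="tzgynpzgynwzgynjwusjzgyn" (len 24), cursors c4@5 c1@10 c2@15 c3@24, authorship .4444.1111.2222.....3333
After op 6 (move_left): buffer="tzgynpzgynwzgynjwusjzgyn" (len 24), cursors c4@4 c1@9 c2@14 c3@23, authorship .4444.1111.2222.....3333
Authorship (.=original, N=cursor N): . 4 4 4 4 . 1 1 1 1 . 2 2 2 2 . . . . . 3 3 3 3
Index 13: author = 2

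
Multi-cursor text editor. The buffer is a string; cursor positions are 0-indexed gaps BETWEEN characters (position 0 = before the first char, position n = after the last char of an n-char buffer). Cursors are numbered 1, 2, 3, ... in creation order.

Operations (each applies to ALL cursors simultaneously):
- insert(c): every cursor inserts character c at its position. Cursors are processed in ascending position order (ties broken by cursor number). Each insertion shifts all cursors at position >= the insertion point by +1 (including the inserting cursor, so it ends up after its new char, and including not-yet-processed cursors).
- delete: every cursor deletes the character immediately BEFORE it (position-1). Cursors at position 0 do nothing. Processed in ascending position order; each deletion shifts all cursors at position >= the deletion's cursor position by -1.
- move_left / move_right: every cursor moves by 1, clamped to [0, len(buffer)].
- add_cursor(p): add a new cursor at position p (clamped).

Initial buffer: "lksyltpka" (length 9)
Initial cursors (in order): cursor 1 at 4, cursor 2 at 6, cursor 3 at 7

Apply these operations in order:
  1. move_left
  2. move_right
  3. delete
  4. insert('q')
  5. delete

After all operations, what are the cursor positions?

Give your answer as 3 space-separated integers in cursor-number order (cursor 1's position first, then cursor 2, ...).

Answer: 3 4 4

Derivation:
After op 1 (move_left): buffer="lksyltpka" (len 9), cursors c1@3 c2@5 c3@6, authorship .........
After op 2 (move_right): buffer="lksyltpka" (len 9), cursors c1@4 c2@6 c3@7, authorship .........
After op 3 (delete): buffer="lkslka" (len 6), cursors c1@3 c2@4 c3@4, authorship ......
After op 4 (insert('q')): buffer="lksqlqqka" (len 9), cursors c1@4 c2@7 c3@7, authorship ...1.23..
After op 5 (delete): buffer="lkslka" (len 6), cursors c1@3 c2@4 c3@4, authorship ......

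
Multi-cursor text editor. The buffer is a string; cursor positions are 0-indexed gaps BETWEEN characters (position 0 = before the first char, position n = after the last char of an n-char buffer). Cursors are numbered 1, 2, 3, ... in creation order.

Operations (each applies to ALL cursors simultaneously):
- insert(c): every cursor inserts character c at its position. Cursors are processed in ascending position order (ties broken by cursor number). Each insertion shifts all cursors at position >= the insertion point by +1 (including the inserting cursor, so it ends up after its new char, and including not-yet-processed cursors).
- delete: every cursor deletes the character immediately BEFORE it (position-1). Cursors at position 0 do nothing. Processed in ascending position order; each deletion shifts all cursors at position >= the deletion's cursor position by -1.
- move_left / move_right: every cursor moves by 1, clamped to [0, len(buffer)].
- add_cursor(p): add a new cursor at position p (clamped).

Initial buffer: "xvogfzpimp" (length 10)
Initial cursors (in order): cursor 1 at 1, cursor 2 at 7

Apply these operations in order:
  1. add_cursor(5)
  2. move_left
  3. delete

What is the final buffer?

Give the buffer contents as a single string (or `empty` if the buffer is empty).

Answer: xvofpimp

Derivation:
After op 1 (add_cursor(5)): buffer="xvogfzpimp" (len 10), cursors c1@1 c3@5 c2@7, authorship ..........
After op 2 (move_left): buffer="xvogfzpimp" (len 10), cursors c1@0 c3@4 c2@6, authorship ..........
After op 3 (delete): buffer="xvofpimp" (len 8), cursors c1@0 c3@3 c2@4, authorship ........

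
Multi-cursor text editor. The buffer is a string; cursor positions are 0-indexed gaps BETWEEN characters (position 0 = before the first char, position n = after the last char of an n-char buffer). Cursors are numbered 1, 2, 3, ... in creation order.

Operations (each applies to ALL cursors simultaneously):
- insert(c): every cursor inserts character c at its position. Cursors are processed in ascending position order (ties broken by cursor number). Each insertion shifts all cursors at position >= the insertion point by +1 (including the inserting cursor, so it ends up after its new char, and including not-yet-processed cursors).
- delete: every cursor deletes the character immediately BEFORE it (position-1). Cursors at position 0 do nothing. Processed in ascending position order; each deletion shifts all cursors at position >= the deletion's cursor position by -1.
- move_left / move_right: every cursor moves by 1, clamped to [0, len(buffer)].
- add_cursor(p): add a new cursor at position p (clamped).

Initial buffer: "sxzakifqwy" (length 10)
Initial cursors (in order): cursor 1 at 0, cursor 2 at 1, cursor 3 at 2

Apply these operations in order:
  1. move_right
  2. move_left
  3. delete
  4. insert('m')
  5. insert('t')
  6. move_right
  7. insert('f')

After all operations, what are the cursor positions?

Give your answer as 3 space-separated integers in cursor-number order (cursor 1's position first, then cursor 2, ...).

Answer: 10 10 10

Derivation:
After op 1 (move_right): buffer="sxzakifqwy" (len 10), cursors c1@1 c2@2 c3@3, authorship ..........
After op 2 (move_left): buffer="sxzakifqwy" (len 10), cursors c1@0 c2@1 c3@2, authorship ..........
After op 3 (delete): buffer="zakifqwy" (len 8), cursors c1@0 c2@0 c3@0, authorship ........
After op 4 (insert('m')): buffer="mmmzakifqwy" (len 11), cursors c1@3 c2@3 c3@3, authorship 123........
After op 5 (insert('t')): buffer="mmmtttzakifqwy" (len 14), cursors c1@6 c2@6 c3@6, authorship 123123........
After op 6 (move_right): buffer="mmmtttzakifqwy" (len 14), cursors c1@7 c2@7 c3@7, authorship 123123........
After op 7 (insert('f')): buffer="mmmtttzfffakifqwy" (len 17), cursors c1@10 c2@10 c3@10, authorship 123123.123.......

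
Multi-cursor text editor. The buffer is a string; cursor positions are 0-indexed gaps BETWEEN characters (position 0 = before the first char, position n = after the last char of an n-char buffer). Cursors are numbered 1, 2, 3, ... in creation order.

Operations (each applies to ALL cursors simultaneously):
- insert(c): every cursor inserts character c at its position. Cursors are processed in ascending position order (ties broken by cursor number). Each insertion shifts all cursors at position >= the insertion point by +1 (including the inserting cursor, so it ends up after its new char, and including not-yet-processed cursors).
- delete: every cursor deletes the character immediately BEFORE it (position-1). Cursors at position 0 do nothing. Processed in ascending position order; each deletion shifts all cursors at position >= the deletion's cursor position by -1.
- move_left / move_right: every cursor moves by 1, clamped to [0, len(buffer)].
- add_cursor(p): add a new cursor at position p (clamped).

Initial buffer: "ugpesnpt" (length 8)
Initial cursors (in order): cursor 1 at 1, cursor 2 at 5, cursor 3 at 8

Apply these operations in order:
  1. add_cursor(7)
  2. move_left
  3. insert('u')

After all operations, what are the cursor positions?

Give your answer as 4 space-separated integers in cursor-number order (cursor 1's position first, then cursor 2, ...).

After op 1 (add_cursor(7)): buffer="ugpesnpt" (len 8), cursors c1@1 c2@5 c4@7 c3@8, authorship ........
After op 2 (move_left): buffer="ugpesnpt" (len 8), cursors c1@0 c2@4 c4@6 c3@7, authorship ........
After op 3 (insert('u')): buffer="uugpeusnuput" (len 12), cursors c1@1 c2@6 c4@9 c3@11, authorship 1....2..4.3.

Answer: 1 6 11 9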